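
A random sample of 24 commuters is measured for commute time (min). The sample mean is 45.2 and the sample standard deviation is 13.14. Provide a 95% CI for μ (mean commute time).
(39.65, 50.75)

t-interval (σ unknown):
df = n - 1 = 23
t* = 2.069 for 95% confidence

Margin of error = t* · s/√n = 2.069 · 13.14/√24 = 5.55

CI: (39.65, 50.75)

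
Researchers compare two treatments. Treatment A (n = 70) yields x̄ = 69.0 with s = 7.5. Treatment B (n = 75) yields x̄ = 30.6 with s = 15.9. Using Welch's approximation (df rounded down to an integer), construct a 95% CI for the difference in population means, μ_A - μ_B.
(34.35, 42.45)

Difference: x̄₁ - x̄₂ = 38.40
SE = √(s₁²/n₁ + s₂²/n₂) = √(7.5²/70 + 15.9²/75) = 2.0431
df = 106.97 → 106 (Welch–Satterthwaite, rounded down)
t* = 1.983

CI: 38.40 ± 1.983 · 2.0431 = 38.40 ± 4.05 = (34.35, 42.45)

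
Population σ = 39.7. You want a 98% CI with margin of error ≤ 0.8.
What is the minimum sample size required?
n ≥ 13324

For margin E ≤ 0.8:
n ≥ (z* · σ / E)²
n ≥ (2.326 · 39.7 / 0.8)²
n ≥ 13323.57

Minimum n = 13324 (rounding up)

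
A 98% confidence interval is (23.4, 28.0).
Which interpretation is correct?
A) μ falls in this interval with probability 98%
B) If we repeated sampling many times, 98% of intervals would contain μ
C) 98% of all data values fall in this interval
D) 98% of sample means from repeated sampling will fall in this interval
B

A) Wrong — μ is fixed; the randomness lives in the interval, not in μ.
B) Correct — this is the frequentist long-run coverage interpretation.
C) Wrong — a CI is about the parameter μ, not individual data values.
D) Wrong — coverage applies to intervals containing μ, not to future x̄ values.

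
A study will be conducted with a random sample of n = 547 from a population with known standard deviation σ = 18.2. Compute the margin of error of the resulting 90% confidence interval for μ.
Margin of error = 1.28

Margin of error = z* · σ/√n
= 1.645 · 18.2/√547
= 1.645 · 18.2/23.3880
= 1.28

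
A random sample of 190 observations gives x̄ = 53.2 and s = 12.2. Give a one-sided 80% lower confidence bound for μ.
μ ≥ 52.45

Lower bound (one-sided):
t* = 0.844 (one-sided for 80%)
Lower bound = x̄ - t* · s/√n = 53.2 - 0.844 · 12.2/√190 = 52.45

We are 80% confident that μ ≥ 52.45.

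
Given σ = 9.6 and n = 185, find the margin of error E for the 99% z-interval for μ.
Margin of error = 1.82

Margin of error = z* · σ/√n
= 2.576 · 9.6/√185
= 2.576 · 9.6/13.6015
= 1.82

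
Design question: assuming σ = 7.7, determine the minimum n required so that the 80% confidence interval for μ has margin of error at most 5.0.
n ≥ 4

For margin E ≤ 5.0:
n ≥ (z* · σ / E)²
n ≥ (1.282 · 7.7 / 5.0)²
n ≥ 3.90

Minimum n = 4 (rounding up)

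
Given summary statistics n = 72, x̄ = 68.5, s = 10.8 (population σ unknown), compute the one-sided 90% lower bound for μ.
μ ≥ 66.85

Lower bound (one-sided):
t* = 1.294 (one-sided for 90%)
Lower bound = x̄ - t* · s/√n = 68.5 - 1.294 · 10.8/√72 = 66.85

We are 90% confident that μ ≥ 66.85.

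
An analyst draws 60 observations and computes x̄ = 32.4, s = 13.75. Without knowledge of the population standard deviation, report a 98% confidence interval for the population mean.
(28.16, 36.64)

t-interval (σ unknown):
df = n - 1 = 59
t* = 2.391 for 98% confidence

Margin of error = t* · s/√n = 2.391 · 13.75/√60 = 4.24

CI: (28.16, 36.64)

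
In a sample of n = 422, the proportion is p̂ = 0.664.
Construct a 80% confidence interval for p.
(0.635, 0.693)

Proportion CI:
SE = √(p̂(1-p̂)/n) = √(0.664 · 0.336 / 422) = 0.02299

z* = 1.282
Margin = z* · SE = 1.282 · 0.02299 = 0.0295

CI: 0.664 ± 0.0295 = (0.635, 0.693)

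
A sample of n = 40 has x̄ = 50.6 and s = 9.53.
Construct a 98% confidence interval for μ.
(46.94, 54.26)

t-interval (σ unknown):
df = n - 1 = 39
t* = 2.426 for 98% confidence

Margin of error = t* · s/√n = 2.426 · 9.53/√40 = 3.66

CI: (46.94, 54.26)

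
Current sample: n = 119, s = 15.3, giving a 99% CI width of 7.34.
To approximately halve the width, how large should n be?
n ≈ 476

CI width ∝ 1/√n
To reduce width by factor 2, need √n to grow by 2 → need 2² = 4 times as many samples.

Current: n = 119, width = 7.34
New: n = 476, width ≈ 3.63

Width reduced by factor of 7.34/3.63 = 2.02.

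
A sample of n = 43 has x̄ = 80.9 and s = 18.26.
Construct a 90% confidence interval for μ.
(76.22, 85.58)

t-interval (σ unknown):
df = n - 1 = 42
t* = 1.682 for 90% confidence

Margin of error = t* · s/√n = 1.682 · 18.26/√43 = 4.68

CI: (76.22, 85.58)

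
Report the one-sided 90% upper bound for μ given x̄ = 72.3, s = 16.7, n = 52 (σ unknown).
μ ≤ 75.31

Upper bound (one-sided):
t* = 1.298 (one-sided for 90%)
Upper bound = x̄ + t* · s/√n = 72.3 + 1.298 · 16.7/√52 = 75.31

We are 90% confident that μ ≤ 75.31.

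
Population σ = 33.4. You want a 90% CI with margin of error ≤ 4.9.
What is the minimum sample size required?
n ≥ 126

For margin E ≤ 4.9:
n ≥ (z* · σ / E)²
n ≥ (1.645 · 33.4 / 4.9)²
n ≥ 125.73

Minimum n = 126 (rounding up)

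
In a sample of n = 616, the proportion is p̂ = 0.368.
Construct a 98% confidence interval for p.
(0.323, 0.413)

Proportion CI:
SE = √(p̂(1-p̂)/n) = √(0.368 · 0.632 / 616) = 0.01943

z* = 2.326
Margin = z* · SE = 2.326 · 0.01943 = 0.0452

CI: 0.368 ± 0.0452 = (0.323, 0.413)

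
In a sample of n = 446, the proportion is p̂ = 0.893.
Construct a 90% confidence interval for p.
(0.869, 0.917)

Proportion CI:
SE = √(p̂(1-p̂)/n) = √(0.893 · 0.107 / 446) = 0.01464

z* = 1.645
Margin = z* · SE = 1.645 · 0.01464 = 0.0241

CI: 0.893 ± 0.0241 = (0.869, 0.917)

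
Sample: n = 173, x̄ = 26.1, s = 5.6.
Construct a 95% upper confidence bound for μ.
μ ≤ 26.80

Upper bound (one-sided):
t* = 1.654 (one-sided for 95%)
Upper bound = x̄ + t* · s/√n = 26.1 + 1.654 · 5.6/√173 = 26.80

We are 95% confident that μ ≤ 26.80.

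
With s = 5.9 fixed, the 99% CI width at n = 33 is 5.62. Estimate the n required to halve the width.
n ≈ 132

CI width ∝ 1/√n
To reduce width by factor 2, need √n to grow by 2 → need 2² = 4 times as many samples.

Current: n = 33, width = 5.62
New: n = 132, width ≈ 2.68

Width reduced by factor of 5.62/2.68 = 2.10.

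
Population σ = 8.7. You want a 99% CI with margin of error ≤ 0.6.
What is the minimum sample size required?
n ≥ 1396

For margin E ≤ 0.6:
n ≥ (z* · σ / E)²
n ≥ (2.576 · 8.7 / 0.6)²
n ≥ 1395.17

Minimum n = 1396 (rounding up)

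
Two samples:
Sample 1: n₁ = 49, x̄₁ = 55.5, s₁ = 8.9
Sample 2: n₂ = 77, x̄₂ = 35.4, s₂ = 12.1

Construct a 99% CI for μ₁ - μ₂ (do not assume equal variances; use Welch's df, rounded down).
(15.19, 25.01)

Difference: x̄₁ - x̄₂ = 20.10
SE = √(s₁²/n₁ + s₂²/n₂) = √(8.9²/49 + 12.1²/77) = 1.8756
df = 121.32 → 121 (Welch–Satterthwaite, rounded down)
t* = 2.617

CI: 20.10 ± 2.617 · 1.8756 = 20.10 ± 4.91 = (15.19, 25.01)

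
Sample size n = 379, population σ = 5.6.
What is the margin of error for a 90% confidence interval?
Margin of error = 0.47

Margin of error = z* · σ/√n
= 1.645 · 5.6/√379
= 1.645 · 5.6/19.4679
= 0.47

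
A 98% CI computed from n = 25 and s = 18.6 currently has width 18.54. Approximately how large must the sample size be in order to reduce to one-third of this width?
n ≈ 225

CI width ∝ 1/√n
To reduce width by factor 3, need √n to grow by 3 → need 3² = 9 times as many samples.

Current: n = 25, width = 18.54
New: n = 225, width ≈ 5.81

Width reduced by factor of 18.54/5.81 = 3.19.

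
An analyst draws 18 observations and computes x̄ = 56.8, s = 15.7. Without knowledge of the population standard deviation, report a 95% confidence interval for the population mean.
(48.99, 64.61)

t-interval (σ unknown):
df = n - 1 = 17
t* = 2.110 for 95% confidence

Margin of error = t* · s/√n = 2.110 · 15.7/√18 = 7.81

CI: (48.99, 64.61)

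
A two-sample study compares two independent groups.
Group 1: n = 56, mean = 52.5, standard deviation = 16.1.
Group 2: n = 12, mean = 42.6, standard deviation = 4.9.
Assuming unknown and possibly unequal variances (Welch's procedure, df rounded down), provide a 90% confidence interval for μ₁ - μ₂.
(5.59, 14.21)

Difference: x̄₁ - x̄₂ = 9.90
SE = √(s₁²/n₁ + s₂²/n₂) = √(16.1²/56 + 4.9²/12) = 2.5748
df = 58.33 → 58 (Welch–Satterthwaite, rounded down)
t* = 1.672

CI: 9.90 ± 1.672 · 2.5748 = 9.90 ± 4.31 = (5.59, 14.21)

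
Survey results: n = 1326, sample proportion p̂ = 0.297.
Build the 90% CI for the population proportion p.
(0.276, 0.318)

Proportion CI:
SE = √(p̂(1-p̂)/n) = √(0.297 · 0.703 / 1326) = 0.01255

z* = 1.645
Margin = z* · SE = 1.645 · 0.01255 = 0.0206

CI: 0.297 ± 0.0206 = (0.276, 0.318)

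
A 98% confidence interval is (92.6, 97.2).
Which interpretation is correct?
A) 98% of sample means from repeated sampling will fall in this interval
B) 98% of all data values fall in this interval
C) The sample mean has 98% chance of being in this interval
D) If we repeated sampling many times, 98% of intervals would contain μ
D

A) Wrong — coverage applies to intervals containing μ, not to future x̄ values.
B) Wrong — a CI is about the parameter μ, not individual data values.
C) Wrong — x̄ is observed and sits in the interval by construction.
D) Correct — this is the frequentist long-run coverage interpretation.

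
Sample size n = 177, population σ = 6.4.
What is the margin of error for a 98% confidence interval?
Margin of error = 1.12

Margin of error = z* · σ/√n
= 2.326 · 6.4/√177
= 2.326 · 6.4/13.3041
= 1.12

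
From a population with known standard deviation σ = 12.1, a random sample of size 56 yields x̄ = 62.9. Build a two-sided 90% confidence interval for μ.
(60.24, 65.56)

z-interval (σ known):
z* = 1.645 for 90% confidence

Margin of error = z* · σ/√n = 1.645 · 12.1/√56 = 2.66

CI: (62.9 - 2.66, 62.9 + 2.66) = (60.24, 65.56)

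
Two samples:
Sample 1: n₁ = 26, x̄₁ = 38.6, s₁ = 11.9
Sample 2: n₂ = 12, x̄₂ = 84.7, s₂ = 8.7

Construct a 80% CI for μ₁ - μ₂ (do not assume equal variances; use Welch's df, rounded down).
(-50.60, -41.60)

Difference: x̄₁ - x̄₂ = -46.10
SE = √(s₁²/n₁ + s₂²/n₂) = √(11.9²/26 + 8.7²/12) = 3.4284
df = 28.76 → 28 (Welch–Satterthwaite, rounded down)
t* = 1.313

CI: -46.10 ± 1.313 · 3.4284 = -46.10 ± 4.50 = (-50.60, -41.60)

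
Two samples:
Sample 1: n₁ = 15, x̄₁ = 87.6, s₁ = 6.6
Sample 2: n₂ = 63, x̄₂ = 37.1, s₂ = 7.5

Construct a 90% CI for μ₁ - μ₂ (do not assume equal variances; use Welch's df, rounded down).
(47.16, 53.84)

Difference: x̄₁ - x̄₂ = 50.50
SE = √(s₁²/n₁ + s₂²/n₂) = √(6.6²/15 + 7.5²/63) = 1.9486
df = 23.43 → 23 (Welch–Satterthwaite, rounded down)
t* = 1.714

CI: 50.50 ± 1.714 · 1.9486 = 50.50 ± 3.34 = (47.16, 53.84)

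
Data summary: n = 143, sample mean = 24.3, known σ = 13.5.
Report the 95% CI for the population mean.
(22.09, 26.51)

z-interval (σ known):
z* = 1.960 for 95% confidence

Margin of error = z* · σ/√n = 1.960 · 13.5/√143 = 2.21

CI: (24.3 - 2.21, 24.3 + 2.21) = (22.09, 26.51)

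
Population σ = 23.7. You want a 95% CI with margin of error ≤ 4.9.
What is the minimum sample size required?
n ≥ 90

For margin E ≤ 4.9:
n ≥ (z* · σ / E)²
n ≥ (1.960 · 23.7 / 4.9)²
n ≥ 89.87

Minimum n = 90 (rounding up)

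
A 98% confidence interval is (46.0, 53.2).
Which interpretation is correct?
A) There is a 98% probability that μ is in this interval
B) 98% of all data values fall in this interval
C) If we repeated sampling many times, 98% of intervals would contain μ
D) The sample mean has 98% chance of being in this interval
C

A) Wrong — μ is fixed; the randomness lives in the interval, not in μ.
B) Wrong — a CI is about the parameter μ, not individual data values.
C) Correct — this is the frequentist long-run coverage interpretation.
D) Wrong — x̄ is observed and sits in the interval by construction.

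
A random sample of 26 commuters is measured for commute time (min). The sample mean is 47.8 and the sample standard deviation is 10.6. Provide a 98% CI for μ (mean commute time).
(42.63, 52.97)

t-interval (σ unknown):
df = n - 1 = 25
t* = 2.485 for 98% confidence

Margin of error = t* · s/√n = 2.485 · 10.6/√26 = 5.17

CI: (42.63, 52.97)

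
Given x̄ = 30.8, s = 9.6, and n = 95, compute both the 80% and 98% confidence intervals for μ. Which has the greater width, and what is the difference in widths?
98% CI is wider by 2.12

df = 94
80% CI: t* = 1.291, (29.53, 32.07), width = 2 · t* · s/√n = 2.54
98% CI: t* = 2.367, (28.47, 33.13), width = 2 · t* · s/√n = 4.66

The 98% CI is wider by 4.66 - 2.54 = 2.12.
Higher confidence requires a wider interval.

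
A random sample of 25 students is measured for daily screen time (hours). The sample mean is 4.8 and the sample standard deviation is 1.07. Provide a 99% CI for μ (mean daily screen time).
(4.20, 5.40)

t-interval (σ unknown):
df = n - 1 = 24
t* = 2.797 for 99% confidence

Margin of error = t* · s/√n = 2.797 · 1.07/√25 = 0.60

CI: (4.20, 5.40)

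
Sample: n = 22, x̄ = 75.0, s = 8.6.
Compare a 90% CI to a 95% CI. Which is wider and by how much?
95% CI is wider by 1.32

df = 21
90% CI: t* = 1.721, (71.84, 78.16), width = 2 · t* · s/√n = 6.31
95% CI: t* = 2.080, (71.19, 78.81), width = 2 · t* · s/√n = 7.63

The 95% CI is wider by 7.63 - 6.31 = 1.32.
Higher confidence requires a wider interval.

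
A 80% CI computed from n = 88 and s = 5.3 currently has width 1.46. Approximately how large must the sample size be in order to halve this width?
n ≈ 352

CI width ∝ 1/√n
To reduce width by factor 2, need √n to grow by 2 → need 2² = 4 times as many samples.

Current: n = 88, width = 1.46
New: n = 352, width ≈ 0.73

Width reduced by factor of 1.46/0.73 = 2.00.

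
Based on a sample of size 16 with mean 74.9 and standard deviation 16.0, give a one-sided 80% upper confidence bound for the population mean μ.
μ ≤ 78.36

Upper bound (one-sided):
t* = 0.866 (one-sided for 80%)
Upper bound = x̄ + t* · s/√n = 74.9 + 0.866 · 16.0/√16 = 78.36

We are 80% confident that μ ≤ 78.36.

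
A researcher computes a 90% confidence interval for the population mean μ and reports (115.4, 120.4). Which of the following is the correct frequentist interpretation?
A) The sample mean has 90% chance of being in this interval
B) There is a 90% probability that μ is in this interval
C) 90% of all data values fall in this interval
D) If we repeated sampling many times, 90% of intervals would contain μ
D

A) Wrong — x̄ is observed and sits in the interval by construction.
B) Wrong — μ is fixed; the randomness lives in the interval, not in μ.
C) Wrong — a CI is about the parameter μ, not individual data values.
D) Correct — this is the frequentist long-run coverage interpretation.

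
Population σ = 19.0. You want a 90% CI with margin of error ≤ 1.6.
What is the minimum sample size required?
n ≥ 382

For margin E ≤ 1.6:
n ≥ (z* · σ / E)²
n ≥ (1.645 · 19.0 / 1.6)²
n ≥ 381.59

Minimum n = 382 (rounding up)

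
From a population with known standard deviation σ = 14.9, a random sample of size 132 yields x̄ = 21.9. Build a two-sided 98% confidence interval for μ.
(18.88, 24.92)

z-interval (σ known):
z* = 2.326 for 98% confidence

Margin of error = z* · σ/√n = 2.326 · 14.9/√132 = 3.02

CI: (21.9 - 3.02, 21.9 + 3.02) = (18.88, 24.92)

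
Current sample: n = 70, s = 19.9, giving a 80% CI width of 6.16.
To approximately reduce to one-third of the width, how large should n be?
n ≈ 630

CI width ∝ 1/√n
To reduce width by factor 3, need √n to grow by 3 → need 3² = 9 times as many samples.

Current: n = 70, width = 6.16
New: n = 630, width ≈ 2.03

Width reduced by factor of 6.16/2.03 = 3.03.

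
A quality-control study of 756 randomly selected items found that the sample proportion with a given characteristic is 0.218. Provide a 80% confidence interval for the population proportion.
(0.199, 0.237)

Proportion CI:
SE = √(p̂(1-p̂)/n) = √(0.218 · 0.782 / 756) = 0.01502

z* = 1.282
Margin = z* · SE = 1.282 · 0.01502 = 0.0193

CI: 0.218 ± 0.0193 = (0.199, 0.237)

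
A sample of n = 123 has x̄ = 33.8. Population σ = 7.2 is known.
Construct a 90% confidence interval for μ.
(32.73, 34.87)

z-interval (σ known):
z* = 1.645 for 90% confidence

Margin of error = z* · σ/√n = 1.645 · 7.2/√123 = 1.07

CI: (33.8 - 1.07, 33.8 + 1.07) = (32.73, 34.87)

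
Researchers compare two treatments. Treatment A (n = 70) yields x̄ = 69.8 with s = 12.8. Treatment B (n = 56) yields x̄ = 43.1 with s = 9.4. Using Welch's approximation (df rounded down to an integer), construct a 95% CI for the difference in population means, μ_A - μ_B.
(22.78, 30.62)

Difference: x̄₁ - x̄₂ = 26.70
SE = √(s₁²/n₁ + s₂²/n₂) = √(12.8²/70 + 9.4²/56) = 1.9795
df = 123.17 → 123 (Welch–Satterthwaite, rounded down)
t* = 1.979

CI: 26.70 ± 1.979 · 1.9795 = 26.70 ± 3.92 = (22.78, 30.62)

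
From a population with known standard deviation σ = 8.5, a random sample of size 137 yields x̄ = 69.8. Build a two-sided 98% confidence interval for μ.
(68.11, 71.49)

z-interval (σ known):
z* = 2.326 for 98% confidence

Margin of error = z* · σ/√n = 2.326 · 8.5/√137 = 1.69

CI: (69.8 - 1.69, 69.8 + 1.69) = (68.11, 71.49)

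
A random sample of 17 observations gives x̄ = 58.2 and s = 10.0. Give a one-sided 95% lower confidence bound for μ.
μ ≥ 53.97

Lower bound (one-sided):
t* = 1.746 (one-sided for 95%)
Lower bound = x̄ - t* · s/√n = 58.2 - 1.746 · 10.0/√17 = 53.97

We are 95% confident that μ ≥ 53.97.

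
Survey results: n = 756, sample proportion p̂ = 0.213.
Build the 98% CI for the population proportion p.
(0.178, 0.248)

Proportion CI:
SE = √(p̂(1-p̂)/n) = √(0.213 · 0.787 / 756) = 0.01489

z* = 2.326
Margin = z* · SE = 2.326 · 0.01489 = 0.0346

CI: 0.213 ± 0.0346 = (0.178, 0.248)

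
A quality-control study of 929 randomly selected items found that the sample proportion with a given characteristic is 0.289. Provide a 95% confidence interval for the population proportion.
(0.260, 0.318)

Proportion CI:
SE = √(p̂(1-p̂)/n) = √(0.289 · 0.711 / 929) = 0.01487

z* = 1.960
Margin = z* · SE = 1.960 · 0.01487 = 0.0291

CI: 0.289 ± 0.0291 = (0.260, 0.318)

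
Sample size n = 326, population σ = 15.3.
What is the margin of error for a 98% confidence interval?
Margin of error = 1.97

Margin of error = z* · σ/√n
= 2.326 · 15.3/√326
= 2.326 · 15.3/18.0555
= 1.97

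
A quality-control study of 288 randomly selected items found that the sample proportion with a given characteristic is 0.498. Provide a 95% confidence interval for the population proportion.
(0.440, 0.556)

Proportion CI:
SE = √(p̂(1-p̂)/n) = √(0.498 · 0.502 / 288) = 0.02946

z* = 1.960
Margin = z* · SE = 1.960 · 0.02946 = 0.0577

CI: 0.498 ± 0.0577 = (0.440, 0.556)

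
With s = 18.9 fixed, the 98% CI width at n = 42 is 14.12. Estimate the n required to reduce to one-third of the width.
n ≈ 378

CI width ∝ 1/√n
To reduce width by factor 3, need √n to grow by 3 → need 3² = 9 times as many samples.

Current: n = 42, width = 14.12
New: n = 378, width ≈ 4.54

Width reduced by factor of 14.12/4.54 = 3.11.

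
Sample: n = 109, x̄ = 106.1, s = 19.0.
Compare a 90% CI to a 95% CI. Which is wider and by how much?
95% CI is wider by 1.17

df = 108
90% CI: t* = 1.659, (103.08, 109.12), width = 2 · t* · s/√n = 6.04
95% CI: t* = 1.982, (102.49, 109.71), width = 2 · t* · s/√n = 7.21

The 95% CI is wider by 7.21 - 6.04 = 1.17.
Higher confidence requires a wider interval.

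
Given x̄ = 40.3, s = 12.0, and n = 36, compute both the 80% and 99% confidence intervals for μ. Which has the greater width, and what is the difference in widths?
99% CI is wider by 5.68

df = 35
80% CI: t* = 1.306, (37.69, 42.91), width = 2 · t* · s/√n = 5.22
99% CI: t* = 2.724, (34.85, 45.75), width = 2 · t* · s/√n = 10.90

The 99% CI is wider by 10.90 - 5.22 = 5.68.
Higher confidence requires a wider interval.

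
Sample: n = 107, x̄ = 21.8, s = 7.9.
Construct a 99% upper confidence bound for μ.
μ ≤ 23.60

Upper bound (one-sided):
t* = 2.362 (one-sided for 99%)
Upper bound = x̄ + t* · s/√n = 21.8 + 2.362 · 7.9/√107 = 23.60

We are 99% confident that μ ≤ 23.60.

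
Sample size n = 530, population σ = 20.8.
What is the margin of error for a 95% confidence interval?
Margin of error = 1.77

Margin of error = z* · σ/√n
= 1.960 · 20.8/√530
= 1.960 · 20.8/23.0217
= 1.77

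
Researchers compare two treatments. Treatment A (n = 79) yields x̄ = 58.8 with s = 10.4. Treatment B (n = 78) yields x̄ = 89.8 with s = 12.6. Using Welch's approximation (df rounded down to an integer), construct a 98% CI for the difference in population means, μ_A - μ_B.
(-35.34, -26.66)

Difference: x̄₁ - x̄₂ = -31.00
SE = √(s₁²/n₁ + s₂²/n₂) = √(10.4²/79 + 12.6²/78) = 1.8451
df = 148.91 → 148 (Welch–Satterthwaite, rounded down)
t* = 2.352

CI: -31.00 ± 2.352 · 1.8451 = -31.00 ± 4.34 = (-35.34, -26.66)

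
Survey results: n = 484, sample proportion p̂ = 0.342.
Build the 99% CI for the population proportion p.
(0.286, 0.398)

Proportion CI:
SE = √(p̂(1-p̂)/n) = √(0.342 · 0.658 / 484) = 0.02156

z* = 2.576
Margin = z* · SE = 2.576 · 0.02156 = 0.0555

CI: 0.342 ± 0.0555 = (0.286, 0.398)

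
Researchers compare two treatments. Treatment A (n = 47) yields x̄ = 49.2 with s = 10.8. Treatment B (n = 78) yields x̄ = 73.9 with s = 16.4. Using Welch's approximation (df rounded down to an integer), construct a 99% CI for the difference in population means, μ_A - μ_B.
(-31.07, -18.33)

Difference: x̄₁ - x̄₂ = -24.70
SE = √(s₁²/n₁ + s₂²/n₂) = √(10.8²/47 + 16.4²/78) = 2.4351
df = 121.97 → 121 (Welch–Satterthwaite, rounded down)
t* = 2.617

CI: -24.70 ± 2.617 · 2.4351 = -24.70 ± 6.37 = (-31.07, -18.33)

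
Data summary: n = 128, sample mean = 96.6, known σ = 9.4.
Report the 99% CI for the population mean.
(94.46, 98.74)

z-interval (σ known):
z* = 2.576 for 99% confidence

Margin of error = z* · σ/√n = 2.576 · 9.4/√128 = 2.14

CI: (96.6 - 2.14, 96.6 + 2.14) = (94.46, 98.74)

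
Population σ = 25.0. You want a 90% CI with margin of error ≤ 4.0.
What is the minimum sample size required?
n ≥ 106

For margin E ≤ 4.0:
n ≥ (z* · σ / E)²
n ≥ (1.645 · 25.0 / 4.0)²
n ≥ 105.70

Minimum n = 106 (rounding up)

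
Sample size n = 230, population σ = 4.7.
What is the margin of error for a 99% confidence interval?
Margin of error = 0.80

Margin of error = z* · σ/√n
= 2.576 · 4.7/√230
= 2.576 · 4.7/15.1658
= 0.80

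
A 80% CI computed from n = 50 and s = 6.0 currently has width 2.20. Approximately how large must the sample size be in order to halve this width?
n ≈ 200

CI width ∝ 1/√n
To reduce width by factor 2, need √n to grow by 2 → need 2² = 4 times as many samples.

Current: n = 50, width = 2.20
New: n = 200, width ≈ 1.09

Width reduced by factor of 2.20/1.09 = 2.02.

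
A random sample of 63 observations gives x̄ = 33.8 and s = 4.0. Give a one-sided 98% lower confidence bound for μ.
μ ≥ 32.74

Lower bound (one-sided):
t* = 2.098 (one-sided for 98%)
Lower bound = x̄ - t* · s/√n = 33.8 - 2.098 · 4.0/√63 = 32.74

We are 98% confident that μ ≥ 32.74.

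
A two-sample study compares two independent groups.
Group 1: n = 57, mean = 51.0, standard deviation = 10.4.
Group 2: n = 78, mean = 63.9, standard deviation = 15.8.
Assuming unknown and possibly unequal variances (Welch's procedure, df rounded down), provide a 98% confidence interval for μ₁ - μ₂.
(-18.22, -7.58)

Difference: x̄₁ - x̄₂ = -12.90
SE = √(s₁²/n₁ + s₂²/n₂) = √(10.4²/57 + 15.8²/78) = 2.2579
df = 131.71 → 131 (Welch–Satterthwaite, rounded down)
t* = 2.355

CI: -12.90 ± 2.355 · 2.2579 = -12.90 ± 5.32 = (-18.22, -7.58)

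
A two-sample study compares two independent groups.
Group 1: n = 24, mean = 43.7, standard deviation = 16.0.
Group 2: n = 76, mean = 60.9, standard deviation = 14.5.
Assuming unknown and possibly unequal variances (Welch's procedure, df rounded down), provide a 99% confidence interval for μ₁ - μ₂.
(-27.18, -7.22)

Difference: x̄₁ - x̄₂ = -17.20
SE = √(s₁²/n₁ + s₂²/n₂) = √(16.0²/24 + 14.5²/76) = 3.6651
df = 35.74 → 35 (Welch–Satterthwaite, rounded down)
t* = 2.724

CI: -17.20 ± 2.724 · 3.6651 = -17.20 ± 9.98 = (-27.18, -7.22)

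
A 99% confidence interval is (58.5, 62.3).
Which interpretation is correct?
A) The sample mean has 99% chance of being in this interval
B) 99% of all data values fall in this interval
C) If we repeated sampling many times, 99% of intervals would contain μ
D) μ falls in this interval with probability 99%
C

A) Wrong — x̄ is observed and sits in the interval by construction.
B) Wrong — a CI is about the parameter μ, not individual data values.
C) Correct — this is the frequentist long-run coverage interpretation.
D) Wrong — μ is fixed; the randomness lives in the interval, not in μ.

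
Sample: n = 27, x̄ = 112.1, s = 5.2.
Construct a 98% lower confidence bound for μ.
μ ≥ 109.94

Lower bound (one-sided):
t* = 2.162 (one-sided for 98%)
Lower bound = x̄ - t* · s/√n = 112.1 - 2.162 · 5.2/√27 = 109.94

We are 98% confident that μ ≥ 109.94.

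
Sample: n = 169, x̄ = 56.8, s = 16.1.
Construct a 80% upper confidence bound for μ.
μ ≤ 57.85

Upper bound (one-sided):
t* = 0.844 (one-sided for 80%)
Upper bound = x̄ + t* · s/√n = 56.8 + 0.844 · 16.1/√169 = 57.85

We are 80% confident that μ ≤ 57.85.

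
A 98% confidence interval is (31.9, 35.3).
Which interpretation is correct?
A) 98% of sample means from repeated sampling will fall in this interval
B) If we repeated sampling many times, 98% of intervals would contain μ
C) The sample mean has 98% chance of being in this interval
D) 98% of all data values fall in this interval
B

A) Wrong — coverage applies to intervals containing μ, not to future x̄ values.
B) Correct — this is the frequentist long-run coverage interpretation.
C) Wrong — x̄ is observed and sits in the interval by construction.
D) Wrong — a CI is about the parameter μ, not individual data values.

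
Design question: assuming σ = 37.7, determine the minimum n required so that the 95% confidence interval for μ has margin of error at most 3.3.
n ≥ 502

For margin E ≤ 3.3:
n ≥ (z* · σ / E)²
n ≥ (1.960 · 37.7 / 3.3)²
n ≥ 501.38

Minimum n = 502 (rounding up)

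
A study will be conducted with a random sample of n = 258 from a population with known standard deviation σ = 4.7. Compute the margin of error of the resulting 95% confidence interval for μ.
Margin of error = 0.57

Margin of error = z* · σ/√n
= 1.960 · 4.7/√258
= 1.960 · 4.7/16.0624
= 0.57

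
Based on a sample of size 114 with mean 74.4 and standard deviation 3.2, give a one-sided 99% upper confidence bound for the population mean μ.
μ ≤ 75.11

Upper bound (one-sided):
t* = 2.360 (one-sided for 99%)
Upper bound = x̄ + t* · s/√n = 74.4 + 2.360 · 3.2/√114 = 75.11

We are 99% confident that μ ≤ 75.11.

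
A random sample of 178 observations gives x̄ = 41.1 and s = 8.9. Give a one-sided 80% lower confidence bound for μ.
μ ≥ 40.54

Lower bound (one-sided):
t* = 0.844 (one-sided for 80%)
Lower bound = x̄ - t* · s/√n = 41.1 - 0.844 · 8.9/√178 = 40.54

We are 80% confident that μ ≥ 40.54.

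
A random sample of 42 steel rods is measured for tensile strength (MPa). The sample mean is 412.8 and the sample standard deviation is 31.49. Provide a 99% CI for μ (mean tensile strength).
(399.68, 425.92)

t-interval (σ unknown):
df = n - 1 = 41
t* = 2.701 for 99% confidence

Margin of error = t* · s/√n = 2.701 · 31.49/√42 = 13.12

CI: (399.68, 425.92)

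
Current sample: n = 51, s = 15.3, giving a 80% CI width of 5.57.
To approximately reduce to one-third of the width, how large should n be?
n ≈ 459

CI width ∝ 1/√n
To reduce width by factor 3, need √n to grow by 3 → need 3² = 9 times as many samples.

Current: n = 51, width = 5.57
New: n = 459, width ≈ 1.83

Width reduced by factor of 5.57/1.83 = 3.04.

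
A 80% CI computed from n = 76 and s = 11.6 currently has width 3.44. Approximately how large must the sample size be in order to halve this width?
n ≈ 304

CI width ∝ 1/√n
To reduce width by factor 2, need √n to grow by 2 → need 2² = 4 times as many samples.

Current: n = 76, width = 3.44
New: n = 304, width ≈ 1.71

Width reduced by factor of 3.44/1.71 = 2.01.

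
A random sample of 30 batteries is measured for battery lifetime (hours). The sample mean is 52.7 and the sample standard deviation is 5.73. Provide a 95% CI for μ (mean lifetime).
(50.56, 54.84)

t-interval (σ unknown):
df = n - 1 = 29
t* = 2.045 for 95% confidence

Margin of error = t* · s/√n = 2.045 · 5.73/√30 = 2.14

CI: (50.56, 54.84)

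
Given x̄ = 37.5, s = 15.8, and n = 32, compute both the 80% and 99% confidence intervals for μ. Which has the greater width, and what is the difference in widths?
99% CI is wider by 8.02

df = 31
80% CI: t* = 1.309, (33.84, 41.16), width = 2 · t* · s/√n = 7.31
99% CI: t* = 2.744, (29.84, 45.16), width = 2 · t* · s/√n = 15.33

The 99% CI is wider by 15.33 - 7.31 = 8.02.
Higher confidence requires a wider interval.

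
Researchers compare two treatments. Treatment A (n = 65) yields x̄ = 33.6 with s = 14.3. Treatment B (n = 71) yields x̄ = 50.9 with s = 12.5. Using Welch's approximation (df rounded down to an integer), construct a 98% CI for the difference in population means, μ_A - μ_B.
(-22.75, -11.85)

Difference: x̄₁ - x̄₂ = -17.30
SE = √(s₁²/n₁ + s₂²/n₂) = √(14.3²/65 + 12.5²/71) = 2.3123
df = 127.72 → 127 (Welch–Satterthwaite, rounded down)
t* = 2.356

CI: -17.30 ± 2.356 · 2.3123 = -17.30 ± 5.45 = (-22.75, -11.85)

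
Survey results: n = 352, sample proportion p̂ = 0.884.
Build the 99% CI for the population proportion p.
(0.840, 0.928)

Proportion CI:
SE = √(p̂(1-p̂)/n) = √(0.884 · 0.116 / 352) = 0.01707

z* = 2.576
Margin = z* · SE = 2.576 · 0.01707 = 0.0440

CI: 0.884 ± 0.0440 = (0.840, 0.928)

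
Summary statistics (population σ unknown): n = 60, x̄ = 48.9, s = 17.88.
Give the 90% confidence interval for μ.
(45.04, 52.76)

t-interval (σ unknown):
df = n - 1 = 59
t* = 1.671 for 90% confidence

Margin of error = t* · s/√n = 1.671 · 17.88/√60 = 3.86

CI: (45.04, 52.76)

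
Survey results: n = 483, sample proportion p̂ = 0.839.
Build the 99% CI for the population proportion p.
(0.796, 0.882)

Proportion CI:
SE = √(p̂(1-p̂)/n) = √(0.839 · 0.161 / 483) = 0.01672

z* = 2.576
Margin = z* · SE = 2.576 · 0.01672 = 0.0431

CI: 0.839 ± 0.0431 = (0.796, 0.882)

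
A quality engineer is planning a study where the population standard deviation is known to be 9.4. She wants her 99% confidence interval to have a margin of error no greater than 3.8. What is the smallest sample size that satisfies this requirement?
n ≥ 41

For margin E ≤ 3.8:
n ≥ (z* · σ / E)²
n ≥ (2.576 · 9.4 / 3.8)²
n ≥ 40.61

Minimum n = 41 (rounding up)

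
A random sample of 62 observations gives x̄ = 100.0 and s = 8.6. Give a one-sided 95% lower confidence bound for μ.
μ ≥ 98.18

Lower bound (one-sided):
t* = 1.670 (one-sided for 95%)
Lower bound = x̄ - t* · s/√n = 100.0 - 1.670 · 8.6/√62 = 98.18

We are 95% confident that μ ≥ 98.18.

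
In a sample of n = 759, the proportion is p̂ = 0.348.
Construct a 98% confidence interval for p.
(0.308, 0.388)

Proportion CI:
SE = √(p̂(1-p̂)/n) = √(0.348 · 0.652 / 759) = 0.01729

z* = 2.326
Margin = z* · SE = 2.326 · 0.01729 = 0.0402

CI: 0.348 ± 0.0402 = (0.308, 0.388)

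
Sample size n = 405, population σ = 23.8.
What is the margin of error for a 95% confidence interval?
Margin of error = 2.32

Margin of error = z* · σ/√n
= 1.960 · 23.8/√405
= 1.960 · 23.8/20.1246
= 2.32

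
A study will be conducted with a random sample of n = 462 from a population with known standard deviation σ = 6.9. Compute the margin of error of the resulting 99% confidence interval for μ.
Margin of error = 0.83

Margin of error = z* · σ/√n
= 2.576 · 6.9/√462
= 2.576 · 6.9/21.4942
= 0.83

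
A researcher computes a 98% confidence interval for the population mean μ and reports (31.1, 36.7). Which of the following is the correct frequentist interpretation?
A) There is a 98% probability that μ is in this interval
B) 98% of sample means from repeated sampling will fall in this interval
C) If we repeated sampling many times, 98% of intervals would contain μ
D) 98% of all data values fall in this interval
C

A) Wrong — μ is fixed; the randomness lives in the interval, not in μ.
B) Wrong — coverage applies to intervals containing μ, not to future x̄ values.
C) Correct — this is the frequentist long-run coverage interpretation.
D) Wrong — a CI is about the parameter μ, not individual data values.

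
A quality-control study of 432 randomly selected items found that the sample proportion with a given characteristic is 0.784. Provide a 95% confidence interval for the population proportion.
(0.745, 0.823)

Proportion CI:
SE = √(p̂(1-p̂)/n) = √(0.784 · 0.216 / 432) = 0.01980

z* = 1.960
Margin = z* · SE = 1.960 · 0.01980 = 0.0388

CI: 0.784 ± 0.0388 = (0.745, 0.823)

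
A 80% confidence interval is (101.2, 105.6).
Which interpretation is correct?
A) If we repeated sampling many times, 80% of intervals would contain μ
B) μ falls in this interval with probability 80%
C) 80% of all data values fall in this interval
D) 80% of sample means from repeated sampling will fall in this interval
A

A) Correct — this is the frequentist long-run coverage interpretation.
B) Wrong — μ is fixed; the randomness lives in the interval, not in μ.
C) Wrong — a CI is about the parameter μ, not individual data values.
D) Wrong — coverage applies to intervals containing μ, not to future x̄ values.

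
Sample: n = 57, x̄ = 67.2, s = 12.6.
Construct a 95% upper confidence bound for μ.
μ ≤ 69.99

Upper bound (one-sided):
t* = 1.673 (one-sided for 95%)
Upper bound = x̄ + t* · s/√n = 67.2 + 1.673 · 12.6/√57 = 69.99

We are 95% confident that μ ≤ 69.99.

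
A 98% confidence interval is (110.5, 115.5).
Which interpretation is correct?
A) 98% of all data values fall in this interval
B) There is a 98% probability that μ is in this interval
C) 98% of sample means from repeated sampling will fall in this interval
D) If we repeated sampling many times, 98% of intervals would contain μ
D

A) Wrong — a CI is about the parameter μ, not individual data values.
B) Wrong — μ is fixed; the randomness lives in the interval, not in μ.
C) Wrong — coverage applies to intervals containing μ, not to future x̄ values.
D) Correct — this is the frequentist long-run coverage interpretation.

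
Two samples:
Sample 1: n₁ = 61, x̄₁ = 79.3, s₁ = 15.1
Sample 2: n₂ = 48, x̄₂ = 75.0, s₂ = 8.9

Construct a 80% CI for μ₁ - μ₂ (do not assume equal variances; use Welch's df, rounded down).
(1.31, 7.29)

Difference: x̄₁ - x̄₂ = 4.30
SE = √(s₁²/n₁ + s₂²/n₂) = √(15.1²/61 + 8.9²/48) = 2.3212
df = 99.83 → 99 (Welch–Satterthwaite, rounded down)
t* = 1.290

CI: 4.30 ± 1.290 · 2.3212 = 4.30 ± 2.99 = (1.31, 7.29)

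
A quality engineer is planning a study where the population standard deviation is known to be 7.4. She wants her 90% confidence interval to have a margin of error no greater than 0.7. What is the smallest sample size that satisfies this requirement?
n ≥ 303

For margin E ≤ 0.7:
n ≥ (z* · σ / E)²
n ≥ (1.645 · 7.4 / 0.7)²
n ≥ 302.41

Minimum n = 303 (rounding up)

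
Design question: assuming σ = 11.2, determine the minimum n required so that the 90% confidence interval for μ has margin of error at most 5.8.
n ≥ 11

For margin E ≤ 5.8:
n ≥ (z* · σ / E)²
n ≥ (1.645 · 11.2 / 5.8)²
n ≥ 10.09

Minimum n = 11 (rounding up)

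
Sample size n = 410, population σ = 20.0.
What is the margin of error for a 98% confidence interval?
Margin of error = 2.30

Margin of error = z* · σ/√n
= 2.326 · 20.0/√410
= 2.326 · 20.0/20.2485
= 2.30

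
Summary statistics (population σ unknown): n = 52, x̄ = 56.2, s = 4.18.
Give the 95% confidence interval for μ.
(55.04, 57.36)

t-interval (σ unknown):
df = n - 1 = 51
t* = 2.008 for 95% confidence

Margin of error = t* · s/√n = 2.008 · 4.18/√52 = 1.16

CI: (55.04, 57.36)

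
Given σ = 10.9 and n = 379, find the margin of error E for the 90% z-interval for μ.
Margin of error = 0.92

Margin of error = z* · σ/√n
= 1.645 · 10.9/√379
= 1.645 · 10.9/19.4679
= 0.92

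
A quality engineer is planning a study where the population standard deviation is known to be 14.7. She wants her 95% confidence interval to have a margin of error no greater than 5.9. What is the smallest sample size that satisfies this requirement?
n ≥ 24

For margin E ≤ 5.9:
n ≥ (z* · σ / E)²
n ≥ (1.960 · 14.7 / 5.9)²
n ≥ 23.85

Minimum n = 24 (rounding up)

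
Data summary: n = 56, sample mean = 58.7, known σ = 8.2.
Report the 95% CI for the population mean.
(56.55, 60.85)

z-interval (σ known):
z* = 1.960 for 95% confidence

Margin of error = z* · σ/√n = 1.960 · 8.2/√56 = 2.15

CI: (58.7 - 2.15, 58.7 + 2.15) = (56.55, 60.85)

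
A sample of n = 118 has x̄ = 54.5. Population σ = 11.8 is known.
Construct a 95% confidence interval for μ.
(52.37, 56.63)

z-interval (σ known):
z* = 1.960 for 95% confidence

Margin of error = z* · σ/√n = 1.960 · 11.8/√118 = 2.13

CI: (54.5 - 2.13, 54.5 + 2.13) = (52.37, 56.63)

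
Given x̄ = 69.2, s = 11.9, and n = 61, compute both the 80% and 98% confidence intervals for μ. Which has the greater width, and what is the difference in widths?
98% CI is wider by 3.33

df = 60
80% CI: t* = 1.296, (67.23, 71.17), width = 2 · t* · s/√n = 3.95
98% CI: t* = 2.390, (65.56, 72.84), width = 2 · t* · s/√n = 7.28

The 98% CI is wider by 7.28 - 3.95 = 3.33.
Higher confidence requires a wider interval.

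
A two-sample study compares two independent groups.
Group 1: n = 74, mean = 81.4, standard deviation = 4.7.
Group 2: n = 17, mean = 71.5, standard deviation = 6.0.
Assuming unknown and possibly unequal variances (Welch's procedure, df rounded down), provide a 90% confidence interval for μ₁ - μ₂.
(7.22, 12.58)

Difference: x̄₁ - x̄₂ = 9.90
SE = √(s₁²/n₁ + s₂²/n₂) = √(4.7²/74 + 6.0²/17) = 1.5544
df = 20.74 → 20 (Welch–Satterthwaite, rounded down)
t* = 1.725

CI: 9.90 ± 1.725 · 1.5544 = 9.90 ± 2.68 = (7.22, 12.58)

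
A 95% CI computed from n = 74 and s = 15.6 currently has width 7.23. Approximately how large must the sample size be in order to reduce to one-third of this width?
n ≈ 666

CI width ∝ 1/√n
To reduce width by factor 3, need √n to grow by 3 → need 3² = 9 times as many samples.

Current: n = 74, width = 7.23
New: n = 666, width ≈ 2.37

Width reduced by factor of 7.23/2.37 = 3.05.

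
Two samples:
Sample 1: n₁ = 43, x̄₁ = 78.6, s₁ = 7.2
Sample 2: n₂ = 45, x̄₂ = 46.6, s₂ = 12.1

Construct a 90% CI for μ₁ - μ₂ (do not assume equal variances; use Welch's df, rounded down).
(28.48, 35.52)

Difference: x̄₁ - x̄₂ = 32.00
SE = √(s₁²/n₁ + s₂²/n₂) = √(7.2²/43 + 12.1²/45) = 2.1117
df = 72.26 → 72 (Welch–Satterthwaite, rounded down)
t* = 1.666

CI: 32.00 ± 1.666 · 2.1117 = 32.00 ± 3.52 = (28.48, 35.52)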